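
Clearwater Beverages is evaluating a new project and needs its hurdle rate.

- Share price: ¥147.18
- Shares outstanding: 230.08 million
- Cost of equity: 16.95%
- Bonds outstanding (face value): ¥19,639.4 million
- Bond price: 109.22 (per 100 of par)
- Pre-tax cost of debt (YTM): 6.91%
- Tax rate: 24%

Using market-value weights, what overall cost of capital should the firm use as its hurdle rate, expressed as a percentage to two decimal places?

Market value of equity E = 147.18 × 230.08m = 33863.1744m. Market value of debt D = 19639.4m × 109.22/100 = 21450.15268m.
Total capital V = 33863.1744 + 21450.15268 = 55313.32708.
Equity: weight = 33863.1744/55313.32708 = 0.6122; cost = 16.95%.
Bonds outstanding: weight = 21450.15268/55313.32708 = 0.3878; after-tax cost = 6.91% × (1 − 24%) = 5.2516%.
WACC = 0.6122 × 16.9500% + 0.3878 × 5.2516% = 12.4134%.

12.41%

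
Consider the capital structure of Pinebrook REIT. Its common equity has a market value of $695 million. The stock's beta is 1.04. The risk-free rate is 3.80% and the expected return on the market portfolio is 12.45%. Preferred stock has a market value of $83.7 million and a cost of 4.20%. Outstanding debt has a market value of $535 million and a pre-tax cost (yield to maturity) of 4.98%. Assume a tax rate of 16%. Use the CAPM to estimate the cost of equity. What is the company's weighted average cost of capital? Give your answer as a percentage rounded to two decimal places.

Market risk premium = 12.45% − 3.8% = 8.65%.
Cost of equity via CAPM: Re = 3.8% + 1.04 × 8.65% = 12.7960%.
Total capital V = 695 + 83.7 + 535 = 1313.7.
Equity: weight = 695/1313.7 = 0.5290; cost = 12.796%.
Preferred: weight = 83.7/1313.7 = 0.0637; cost = 4.2%.
Debt: weight = 535/1313.7 = 0.4072; after-tax cost = 4.98% × (1 − 16%) = 4.1832%.
WACC = 0.5290 × 12.7960% + 0.0637 × 4.2000% + 0.4072 × 4.1832% = 8.7408%.

8.74%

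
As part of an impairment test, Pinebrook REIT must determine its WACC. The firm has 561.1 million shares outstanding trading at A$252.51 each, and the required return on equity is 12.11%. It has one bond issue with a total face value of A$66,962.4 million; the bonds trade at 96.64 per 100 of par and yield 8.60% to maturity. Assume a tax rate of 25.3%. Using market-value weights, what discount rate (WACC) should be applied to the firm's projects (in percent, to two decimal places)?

Market value of equity E = 252.51 × 561.1m = 141683.361m. Market value of debt D = 66962.4m × 96.64/100 = 64712.46336m.
Total capital V = 141683.361 + 64712.46336 = 206395.82436.
Equity: weight = 141683.361/206395.82436 = 0.6865; cost = 12.11%.
Bonds outstanding: weight = 64712.46336/206395.82436 = 0.3135; after-tax cost = 8.6% × (1 − 25.3%) = 6.4242%.
WACC = 0.6865 × 12.1100% + 0.3135 × 6.4242% = 10.3273%.

10.33%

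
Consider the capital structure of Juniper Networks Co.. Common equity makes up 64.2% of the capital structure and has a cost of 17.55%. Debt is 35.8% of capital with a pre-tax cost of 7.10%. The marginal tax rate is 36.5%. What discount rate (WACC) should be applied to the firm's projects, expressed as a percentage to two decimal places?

12.88%

After-tax cost of debt = 7.1% × (1 − 36.5%) = 4.5085%.
WACC = 0.642 × 17.5500% + 0.358 × 4.5085% = 12.8811%.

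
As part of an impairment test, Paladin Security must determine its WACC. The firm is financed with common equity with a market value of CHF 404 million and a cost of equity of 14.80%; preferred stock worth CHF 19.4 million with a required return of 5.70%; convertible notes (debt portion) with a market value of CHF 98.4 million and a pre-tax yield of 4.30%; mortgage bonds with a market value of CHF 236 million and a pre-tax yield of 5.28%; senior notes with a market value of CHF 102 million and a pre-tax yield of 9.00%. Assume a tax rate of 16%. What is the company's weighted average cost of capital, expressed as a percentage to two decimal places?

Total capital V = 404 + 19.4 + 98.4 + 236 + 102 = 859.8.
Equity: weight = 404/859.8 = 0.4699; cost = 14.8%.
Preferred: weight = 19.4/859.8 = 0.0226; cost = 5.7%.
Convertible notes (debt portion): weight = 98.4/859.8 = 0.1144; after-tax cost = 4.3% × (1 − 16%) = 3.6120%.
Mortgage bonds: weight = 236/859.8 = 0.2745; after-tax cost = 5.28% × (1 − 16%) = 4.4352%.
Senior notes: weight = 102/859.8 = 0.1186; after-tax cost = 9% × (1 − 16%) = 7.5600%.
WACC = 0.4699 × 14.8000% + 0.0226 × 5.7000% + 0.1144 × 3.6120% + 0.2745 × 4.4352% + 0.1186 × 7.5600% = 9.6104%.

9.61%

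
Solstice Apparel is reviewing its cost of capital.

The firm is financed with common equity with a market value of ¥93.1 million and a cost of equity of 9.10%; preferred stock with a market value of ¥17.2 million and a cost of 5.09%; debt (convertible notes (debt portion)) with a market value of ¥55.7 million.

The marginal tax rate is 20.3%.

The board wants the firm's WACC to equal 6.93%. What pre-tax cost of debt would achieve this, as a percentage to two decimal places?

4.86%

Total capital V = 93.1 + 17.2 + 55.7 = 166.
Equity weight = 93.1/166 = 0.5608.
Preferred weight = 17.2/166 = 0.1036.
Convertible notes (debt portion) weight = 55.7/166 = 0.3355.
Equity contribution = 0.5608 × 9.1% = 5.1037%.
Preferred contribution = 0.1036 × 5.09% = 0.5274%.
Remaining for debt = 6.93% − 5.6311% = 1.2989%.
Rd × (1 − 20.3%) × 0.3355 = 1.2989%  ⇒  Rd = 4.8571%.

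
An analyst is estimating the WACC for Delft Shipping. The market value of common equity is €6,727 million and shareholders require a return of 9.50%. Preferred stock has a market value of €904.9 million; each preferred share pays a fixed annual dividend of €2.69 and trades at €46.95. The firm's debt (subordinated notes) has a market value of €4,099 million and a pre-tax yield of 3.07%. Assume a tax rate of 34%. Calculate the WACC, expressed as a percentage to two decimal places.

6.60%

Cost of preferred: Rp = 2.69 / 46.95 = 5.7295%.
Total capital V = 6727 + 904.9 + 4099 = 11730.9.
Equity: weight = 6727/11730.9 = 0.5734; cost = 9.5%.
Preferred: weight = 904.9/11730.9 = 0.0771; cost = 5.7295%.
Subordinated notes: weight = 4099/11730.9 = 0.3494; after-tax cost = 3.07% × (1 − 34%) = 2.0262%.
WACC = 0.5734 × 9.5000% + 0.0771 × 5.7295% + 0.3494 × 2.0262% = 6.5977%.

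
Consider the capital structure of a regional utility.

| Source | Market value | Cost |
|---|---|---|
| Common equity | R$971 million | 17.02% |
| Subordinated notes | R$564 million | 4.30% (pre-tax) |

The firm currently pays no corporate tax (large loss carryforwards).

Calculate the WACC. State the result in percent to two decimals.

Total capital V = 971 + 564 = 1535.
Equity: weight = 971/1535 = 0.6326; cost = 17.02%.
Subordinated notes: weight = 564/1535 = 0.3674; after-tax cost = 4.3% × (1 − 0%) = 4.3000%.
WACC = 0.6326 × 17.0200% + 0.3674 × 4.3000% = 12.3463%.

12.35%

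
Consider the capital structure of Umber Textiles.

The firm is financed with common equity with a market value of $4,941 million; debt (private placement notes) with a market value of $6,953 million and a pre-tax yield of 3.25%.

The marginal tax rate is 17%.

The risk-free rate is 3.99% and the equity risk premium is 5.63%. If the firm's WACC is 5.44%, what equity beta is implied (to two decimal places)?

0.94

Total capital V = 4941 + 6953 = 11894.
Equity weight = 4941/11894 = 0.4154.
Private placement notes weight = 6953/11894 = 0.5846.
Debt contribution = 0.5846 × 3.25% × (1 − 17%) = 1.5769%.
Required equity contribution = 5.44% − 1.5769% = 3.8631%  ⇒  Re = 9.2993%.
CAPM: 9.2993% = 3.99% + β × 5.63%  ⇒  β = 0.9430.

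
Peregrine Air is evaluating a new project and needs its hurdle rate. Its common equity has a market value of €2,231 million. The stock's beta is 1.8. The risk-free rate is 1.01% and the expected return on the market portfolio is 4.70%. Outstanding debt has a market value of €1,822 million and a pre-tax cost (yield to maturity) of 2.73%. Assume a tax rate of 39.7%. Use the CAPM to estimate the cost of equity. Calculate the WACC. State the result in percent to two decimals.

Market risk premium = 4.7% − 1.01% = 3.69%.
Cost of equity via CAPM: Re = 1.01% + 1.8 × 3.69% = 7.6520%.
Total capital V = 2231 + 1822 = 4053.
Equity: weight = 2231/4053 = 0.5505; cost = 7.652%.
Debt: weight = 1822/4053 = 0.4495; after-tax cost = 2.73% × (1 − 39.7%) = 1.6462%.
WACC = 0.5505 × 7.6520% + 0.4495 × 1.6462% = 4.9521%.

4.95%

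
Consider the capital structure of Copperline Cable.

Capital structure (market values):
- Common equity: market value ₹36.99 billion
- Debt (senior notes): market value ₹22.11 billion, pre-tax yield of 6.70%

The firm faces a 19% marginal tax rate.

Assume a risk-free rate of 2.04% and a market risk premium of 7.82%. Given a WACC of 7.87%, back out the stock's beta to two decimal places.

Total capital V = 36.99 + 22.11 = 59.1.
Equity weight = 36.99/59.1 = 0.6259.
Senior notes weight = 22.11/59.1 = 0.3741.
Debt contribution = 0.3741 × 6.7% × (1 − 19%) = 2.0303%.
Required equity contribution = 7.87% − 2.0303% = 5.8397%  ⇒  Re = 9.3303%.
CAPM: 9.3303% = 2.04% + β × 7.82%  ⇒  β = 0.9323.

0.93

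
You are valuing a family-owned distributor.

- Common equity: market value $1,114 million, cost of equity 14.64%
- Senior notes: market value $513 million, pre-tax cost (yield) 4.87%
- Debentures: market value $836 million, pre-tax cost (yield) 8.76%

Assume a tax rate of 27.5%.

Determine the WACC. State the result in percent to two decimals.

Total capital V = 1114 + 513 + 836 = 2463.
Equity: weight = 1114/2463 = 0.4523; cost = 14.64%.
Senior notes: weight = 513/2463 = 0.2083; after-tax cost = 4.87% × (1 − 27.5%) = 3.5307%.
Debentures: weight = 836/2463 = 0.3394; after-tax cost = 8.76% × (1 − 27.5%) = 6.3510%.
WACC = 0.4523 × 14.6400% + 0.2083 × 3.5307% + 0.3394 × 6.3510% = 9.5127%.

9.51%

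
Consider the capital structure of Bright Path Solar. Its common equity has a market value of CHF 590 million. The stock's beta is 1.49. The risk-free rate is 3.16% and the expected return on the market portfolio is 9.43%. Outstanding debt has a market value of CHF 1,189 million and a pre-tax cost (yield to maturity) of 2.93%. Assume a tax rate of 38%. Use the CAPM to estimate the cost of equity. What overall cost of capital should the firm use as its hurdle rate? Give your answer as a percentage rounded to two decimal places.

5.36%

Market risk premium = 9.43% − 3.16% = 6.27%.
Cost of equity via CAPM: Re = 3.16% + 1.49 × 6.27% = 12.5023%.
Total capital V = 590 + 1189 = 1779.
Equity: weight = 590/1779 = 0.3316; cost = 12.5023%.
Debt: weight = 1189/1779 = 0.6684; after-tax cost = 2.93% × (1 − 38%) = 1.8166%.
WACC = 0.3316 × 12.5023% + 0.6684 × 1.8166% = 5.3605%.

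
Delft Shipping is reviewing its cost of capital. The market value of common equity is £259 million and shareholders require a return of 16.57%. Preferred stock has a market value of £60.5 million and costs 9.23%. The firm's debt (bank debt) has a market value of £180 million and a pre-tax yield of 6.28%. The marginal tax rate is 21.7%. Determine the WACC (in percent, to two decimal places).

11.48%

Total capital V = 259 + 60.5 + 180 = 499.5.
Equity: weight = 259/499.5 = 0.5185; cost = 16.57%.
Preferred: weight = 60.5/499.5 = 0.1211; cost = 9.23%.
Bank debt: weight = 180/499.5 = 0.3604; after-tax cost = 6.28% × (1 − 21.7%) = 4.9172%.
WACC = 0.5185 × 16.5700% + 0.1211 × 9.2300% + 0.3604 × 4.9172% = 11.4818%.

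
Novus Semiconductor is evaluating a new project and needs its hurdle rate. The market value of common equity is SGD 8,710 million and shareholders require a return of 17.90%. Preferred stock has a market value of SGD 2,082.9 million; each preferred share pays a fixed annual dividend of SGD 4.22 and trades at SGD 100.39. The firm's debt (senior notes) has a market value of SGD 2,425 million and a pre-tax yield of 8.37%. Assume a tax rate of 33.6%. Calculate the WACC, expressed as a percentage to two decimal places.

13.48%

Cost of preferred: Rp = 4.22 / 100.39 = 4.2036%.
Total capital V = 8710 + 2082.9 + 2425 = 13217.9.
Equity: weight = 8710/13217.9 = 0.6590; cost = 17.9%.
Preferred: weight = 2082.9/13217.9 = 0.1576; cost = 4.2036%.
Senior notes: weight = 2425/13217.9 = 0.1835; after-tax cost = 8.37% × (1 − 33.6%) = 5.5577%.
WACC = 0.6590 × 17.9000% + 0.1576 × 4.2036% + 0.1835 × 5.5577% = 13.4773%.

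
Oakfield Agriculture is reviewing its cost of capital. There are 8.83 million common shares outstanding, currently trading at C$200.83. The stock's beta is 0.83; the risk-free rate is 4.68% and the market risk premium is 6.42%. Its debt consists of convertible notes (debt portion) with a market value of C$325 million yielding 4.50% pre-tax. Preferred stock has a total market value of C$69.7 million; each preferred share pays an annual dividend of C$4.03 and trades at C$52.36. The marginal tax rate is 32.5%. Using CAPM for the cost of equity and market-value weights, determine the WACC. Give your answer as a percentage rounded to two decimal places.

8.89%

Cost of equity via CAPM: Re = 4.68% + 0.83 × 6.42% = 10.0086%.
Cost of preferred: Rp = 4.03 / 52.36 = 7.6967%.
Market value of equity E = 200.83 × 8.83m = 1773.3289m.
Total capital V = 1773.3289 + 69.7 + 325 = 2168.0289.
Equity: weight = 1773.3289/2168.0289 = 0.8179; cost = 10.0086%.
Preferred: weight = 69.7/2168.0289 = 0.0321; cost = 7.6967%.
Convertible notes (debt portion): weight = 325/2168.0289 = 0.1499; after-tax cost = 4.5% × (1 − 32.5%) = 3.0375%.
WACC = 0.8179 × 10.0086% + 0.0321 × 7.6967% + 0.1499 × 3.0375% = 8.8893%.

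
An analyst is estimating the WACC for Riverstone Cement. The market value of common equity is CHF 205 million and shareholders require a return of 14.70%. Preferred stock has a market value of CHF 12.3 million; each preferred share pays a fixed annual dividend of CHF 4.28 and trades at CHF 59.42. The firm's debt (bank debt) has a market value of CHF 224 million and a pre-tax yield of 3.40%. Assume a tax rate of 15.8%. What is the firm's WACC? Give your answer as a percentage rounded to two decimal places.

8.48%

Cost of preferred: Rp = 4.28 / 59.42 = 7.2030%.
Total capital V = 205 + 12.3 + 224 = 441.3.
Equity: weight = 205/441.3 = 0.4645; cost = 14.7%.
Preferred: weight = 12.3/441.3 = 0.0279; cost = 7.203%.
Bank debt: weight = 224/441.3 = 0.5076; after-tax cost = 3.4% × (1 − 15.8%) = 2.8628%.
WACC = 0.4645 × 14.7000% + 0.0279 × 7.2030% + 0.5076 × 2.8628% = 8.4826%.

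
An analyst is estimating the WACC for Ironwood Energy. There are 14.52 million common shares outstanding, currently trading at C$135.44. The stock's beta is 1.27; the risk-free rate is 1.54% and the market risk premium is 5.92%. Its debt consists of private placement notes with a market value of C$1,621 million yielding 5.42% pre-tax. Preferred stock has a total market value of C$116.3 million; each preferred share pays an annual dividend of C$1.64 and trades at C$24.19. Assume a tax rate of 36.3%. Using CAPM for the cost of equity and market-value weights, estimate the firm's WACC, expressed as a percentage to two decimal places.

Cost of equity via CAPM: Re = 1.54% + 1.27 × 5.92% = 9.0584%.
Cost of preferred: Rp = 1.64 / 24.19 = 6.7797%.
Market value of equity E = 135.44 × 14.52m = 1966.5888m.
Total capital V = 1966.5888 + 116.3 + 1621 = 3703.8888.
Equity: weight = 1966.5888/3703.8888 = 0.5310; cost = 9.0584%.
Preferred: weight = 116.3/3703.8888 = 0.0314; cost = 6.7797%.
Private placement notes: weight = 1621/3703.8888 = 0.4376; after-tax cost = 5.42% × (1 − 36.3%) = 3.4525%.
WACC = 0.5310 × 9.0584% + 0.0314 × 6.7797% + 0.4376 × 3.4525% = 6.5335%.

6.53%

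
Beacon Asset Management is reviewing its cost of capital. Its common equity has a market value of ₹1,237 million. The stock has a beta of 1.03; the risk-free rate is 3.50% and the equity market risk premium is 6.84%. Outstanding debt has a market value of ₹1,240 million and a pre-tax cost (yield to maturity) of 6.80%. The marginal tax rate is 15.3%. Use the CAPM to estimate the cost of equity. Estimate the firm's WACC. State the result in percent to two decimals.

Cost of equity via CAPM: Re = 3.5% + 1.03 × 6.84% = 10.5452%.
Total capital V = 1237 + 1240 = 2477.
Equity: weight = 1237/2477 = 0.4994; cost = 10.5452%.
Debt: weight = 1240/2477 = 0.5006; after-tax cost = 6.8% × (1 − 15.3%) = 5.7596%.
WACC = 0.4994 × 10.5452% + 0.5006 × 5.7596% = 8.1495%.

8.15%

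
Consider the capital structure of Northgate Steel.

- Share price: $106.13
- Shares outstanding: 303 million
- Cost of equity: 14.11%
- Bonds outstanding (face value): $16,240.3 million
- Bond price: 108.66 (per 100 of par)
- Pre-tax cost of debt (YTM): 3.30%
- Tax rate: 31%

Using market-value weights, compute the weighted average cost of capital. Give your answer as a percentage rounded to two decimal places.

Market value of equity E = 106.13 × 303m = 32157.39m. Market value of debt D = 16240.3m × 108.66/100 = 17646.70998m.
Total capital V = 32157.39 + 17646.70998 = 49804.09998.
Equity: weight = 32157.39/49804.09998 = 0.6457; cost = 14.11%.
Bonds outstanding: weight = 17646.70998/49804.09998 = 0.3543; after-tax cost = 3.3% × (1 − 31%) = 2.2770%.
WACC = 0.6457 × 14.1100% + 0.3543 × 2.2770% = 9.9173%.

9.92%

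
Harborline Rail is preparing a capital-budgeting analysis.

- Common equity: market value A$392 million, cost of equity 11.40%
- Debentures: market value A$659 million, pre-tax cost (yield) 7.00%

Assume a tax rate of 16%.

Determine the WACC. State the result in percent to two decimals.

7.94%

Total capital V = 392 + 659 = 1051.
Equity: weight = 392/1051 = 0.3730; cost = 11.4%.
Debentures: weight = 659/1051 = 0.6270; after-tax cost = 7% × (1 − 16%) = 5.8800%.
WACC = 0.3730 × 11.4000% + 0.6270 × 5.8800% = 7.9388%.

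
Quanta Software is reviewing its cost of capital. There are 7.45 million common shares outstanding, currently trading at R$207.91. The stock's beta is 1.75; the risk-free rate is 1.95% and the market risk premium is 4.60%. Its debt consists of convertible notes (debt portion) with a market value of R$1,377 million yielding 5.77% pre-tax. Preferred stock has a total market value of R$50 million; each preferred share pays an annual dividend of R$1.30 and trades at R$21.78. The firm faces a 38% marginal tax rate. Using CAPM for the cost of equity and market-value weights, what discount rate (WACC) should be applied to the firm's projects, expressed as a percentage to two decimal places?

6.96%

Cost of equity via CAPM: Re = 1.95% + 1.75 × 4.6% = 10.0000%.
Cost of preferred: Rp = 1.3 / 21.78 = 5.9688%.
Market value of equity E = 207.91 × 7.45m = 1548.9295m.
Total capital V = 1548.9295 + 50 + 1377 = 2975.9295.
Equity: weight = 1548.9295/2975.9295 = 0.5205; cost = 10%.
Preferred: weight = 50/2975.9295 = 0.0168; cost = 5.9688%.
Convertible notes (debt portion): weight = 1377/2975.9295 = 0.4627; after-tax cost = 5.77% × (1 − 38%) = 3.5774%.
WACC = 0.5205 × 10.0000% + 0.0168 × 5.9688% + 0.4627 × 3.5774% = 6.9605%.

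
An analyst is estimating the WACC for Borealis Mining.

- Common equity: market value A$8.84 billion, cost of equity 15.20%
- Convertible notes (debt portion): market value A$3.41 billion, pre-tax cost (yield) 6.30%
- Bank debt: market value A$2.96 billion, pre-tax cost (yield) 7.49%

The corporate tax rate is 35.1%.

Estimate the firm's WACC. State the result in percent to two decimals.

10.70%

Total capital V = 8.84 + 3.41 + 2.96 = 15.21.
Equity: weight = 8.84/15.21 = 0.5812; cost = 15.2%.
Convertible notes (debt portion): weight = 3.41/15.21 = 0.2242; after-tax cost = 6.3% × (1 − 35.1%) = 4.0887%.
Bank debt: weight = 2.96/15.21 = 0.1946; after-tax cost = 7.49% × (1 − 35.1%) = 4.8610%.
WACC = 0.5812 × 15.2000% + 0.2242 × 4.0887% + 0.1946 × 4.8610% = 10.6968%.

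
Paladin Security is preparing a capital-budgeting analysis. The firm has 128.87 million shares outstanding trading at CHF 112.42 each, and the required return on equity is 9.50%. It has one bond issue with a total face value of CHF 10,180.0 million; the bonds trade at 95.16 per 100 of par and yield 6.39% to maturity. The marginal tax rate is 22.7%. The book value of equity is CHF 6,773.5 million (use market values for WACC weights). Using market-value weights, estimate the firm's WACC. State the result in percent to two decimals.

Market value of equity E = 112.42 × 128.87m = 14487.5654m. Market value of debt D = 10180m × 95.16/100 = 9687.288m.
Total capital V = 14487.5654 + 9687.288 = 24174.8534.
Equity: weight = 14487.5654/24174.8534 = 0.5993; cost = 9.5%.
Bonds outstanding: weight = 9687.288/24174.8534 = 0.4007; after-tax cost = 6.39% × (1 − 22.7%) = 4.9395%.
WACC = 0.5993 × 9.5000% + 0.4007 × 4.9395% = 7.6725%.

7.67%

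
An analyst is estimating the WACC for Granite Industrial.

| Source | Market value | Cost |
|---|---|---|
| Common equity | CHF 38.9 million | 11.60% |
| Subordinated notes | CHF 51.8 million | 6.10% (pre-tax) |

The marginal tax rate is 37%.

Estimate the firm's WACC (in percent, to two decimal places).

7.17%

Total capital V = 38.9 + 51.8 = 90.7.
Equity: weight = 38.9/90.7 = 0.4289; cost = 11.6%.
Subordinated notes: weight = 51.8/90.7 = 0.5711; after-tax cost = 6.1% × (1 − 37%) = 3.8430%.
WACC = 0.4289 × 11.6000% + 0.5711 × 3.8430% = 7.1699%.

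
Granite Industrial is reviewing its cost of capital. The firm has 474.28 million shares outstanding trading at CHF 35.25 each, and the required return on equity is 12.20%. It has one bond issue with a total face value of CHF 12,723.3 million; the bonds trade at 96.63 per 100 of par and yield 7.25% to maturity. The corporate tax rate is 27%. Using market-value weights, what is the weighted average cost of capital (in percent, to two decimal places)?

9.27%

Market value of equity E = 35.25 × 474.28m = 16718.37m. Market value of debt D = 12723.3m × 96.63/100 = 12294.52479m.
Total capital V = 16718.37 + 12294.52479 = 29012.89479.
Equity: weight = 16718.37/29012.89479 = 0.5762; cost = 12.2%.
Bonds outstanding: weight = 12294.52479/29012.89479 = 0.4238; after-tax cost = 7.25% × (1 − 27%) = 5.2925%.
WACC = 0.5762 × 12.2000% + 0.4238 × 5.2925% = 9.2729%.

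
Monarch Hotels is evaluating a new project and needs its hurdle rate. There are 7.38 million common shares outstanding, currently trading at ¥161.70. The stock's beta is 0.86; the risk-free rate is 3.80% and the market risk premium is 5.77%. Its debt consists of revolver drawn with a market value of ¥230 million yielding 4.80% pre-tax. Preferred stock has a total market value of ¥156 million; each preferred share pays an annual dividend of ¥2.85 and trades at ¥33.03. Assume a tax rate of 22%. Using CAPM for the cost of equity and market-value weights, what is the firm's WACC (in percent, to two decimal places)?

Cost of equity via CAPM: Re = 3.8% + 0.86 × 5.77% = 8.7622%.
Cost of preferred: Rp = 2.85 / 33.03 = 8.6285%.
Market value of equity E = 161.7 × 7.38m = 1193.346m.
Total capital V = 1193.346 + 156 + 230 = 1579.346.
Equity: weight = 1193.346/1579.346 = 0.7556; cost = 8.7622%.
Preferred: weight = 156/1579.346 = 0.0988; cost = 8.6285%.
Revolver drawn: weight = 230/1579.346 = 0.1456; after-tax cost = 4.8% × (1 − 22%) = 3.7440%.
WACC = 0.7556 × 8.7622% + 0.0988 × 8.6285% + 0.1456 × 3.7440% = 8.0182%.

8.02%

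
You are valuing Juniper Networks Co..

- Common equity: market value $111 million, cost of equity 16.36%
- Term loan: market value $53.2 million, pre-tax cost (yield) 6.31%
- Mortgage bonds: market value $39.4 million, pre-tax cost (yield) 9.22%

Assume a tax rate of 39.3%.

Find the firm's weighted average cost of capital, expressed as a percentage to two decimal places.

Total capital V = 111 + 53.2 + 39.4 = 203.6.
Equity: weight = 111/203.6 = 0.5452; cost = 16.36%.
Term loan: weight = 53.2/203.6 = 0.2613; after-tax cost = 6.31% × (1 − 39.3%) = 3.8302%.
Mortgage bonds: weight = 39.4/203.6 = 0.1935; after-tax cost = 9.22% × (1 − 39.3%) = 5.5965%.
WACC = 0.5452 × 16.3600% + 0.2613 × 3.8302% + 0.1935 × 5.5965% = 11.0031%.

11.00%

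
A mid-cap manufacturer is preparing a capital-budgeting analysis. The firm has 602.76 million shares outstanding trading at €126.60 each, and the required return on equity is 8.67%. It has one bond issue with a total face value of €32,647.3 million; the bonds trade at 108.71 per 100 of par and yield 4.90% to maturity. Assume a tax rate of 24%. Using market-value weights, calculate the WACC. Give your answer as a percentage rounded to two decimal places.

7.10%

Market value of equity E = 126.6 × 602.76m = 76309.416m. Market value of debt D = 32647.3m × 108.71/100 = 35490.87983m.
Total capital V = 76309.416 + 35490.87983 = 111800.29583.
Equity: weight = 76309.416/111800.29583 = 0.6826; cost = 8.67%.
Bonds outstanding: weight = 35490.87983/111800.29583 = 0.3174; after-tax cost = 4.9% × (1 − 24%) = 3.7240%.
WACC = 0.6826 × 8.6700% + 0.3174 × 3.7240% = 7.0999%.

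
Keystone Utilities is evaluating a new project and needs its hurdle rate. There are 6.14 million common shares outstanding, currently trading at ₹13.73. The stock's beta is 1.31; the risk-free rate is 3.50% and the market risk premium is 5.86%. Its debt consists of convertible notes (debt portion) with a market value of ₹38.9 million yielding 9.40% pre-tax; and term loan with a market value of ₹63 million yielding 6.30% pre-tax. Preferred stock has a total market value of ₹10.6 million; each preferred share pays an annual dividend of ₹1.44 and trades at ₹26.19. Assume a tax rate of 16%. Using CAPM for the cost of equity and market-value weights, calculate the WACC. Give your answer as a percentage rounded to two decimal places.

8.34%

Cost of equity via CAPM: Re = 3.5% + 1.31 × 5.86% = 11.1766%.
Cost of preferred: Rp = 1.44 / 26.19 = 5.4983%.
Market value of equity E = 13.73 × 6.14m = 84.3022m.
Total capital V = 84.3022 + 10.6 + 38.9 + 63 = 196.8022.
Equity: weight = 84.3022/196.8022 = 0.4284; cost = 11.1766%.
Preferred: weight = 10.6/196.8022 = 0.0539; cost = 5.4983%.
Convertible notes (debt portion): weight = 38.9/196.8022 = 0.1977; after-tax cost = 9.4% × (1 − 16%) = 7.8960%.
Term loan: weight = 63/196.8022 = 0.3201; after-tax cost = 6.3% × (1 − 16%) = 5.2920%.
WACC = 0.4284 × 11.1766% + 0.0539 × 5.4983% + 0.1977 × 7.8960% + 0.3201 × 5.2920% = 8.3385%.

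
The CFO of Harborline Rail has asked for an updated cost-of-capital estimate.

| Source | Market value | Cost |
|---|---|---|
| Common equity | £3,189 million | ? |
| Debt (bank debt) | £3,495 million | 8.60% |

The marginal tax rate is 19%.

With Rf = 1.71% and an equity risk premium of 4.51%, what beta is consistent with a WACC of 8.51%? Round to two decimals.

Total capital V = 3189 + 3495 = 6684.
Equity weight = 3189/6684 = 0.4771.
Bank debt weight = 3495/6684 = 0.5229.
Debt contribution = 0.5229 × 8.6% × (1 − 19%) = 3.6425%.
Required equity contribution = 8.51% − 3.6425% = 4.8675%  ⇒  Re = 10.2022%.
CAPM: 10.2022% = 1.71% + β × 4.51%  ⇒  β = 1.8830.

1.88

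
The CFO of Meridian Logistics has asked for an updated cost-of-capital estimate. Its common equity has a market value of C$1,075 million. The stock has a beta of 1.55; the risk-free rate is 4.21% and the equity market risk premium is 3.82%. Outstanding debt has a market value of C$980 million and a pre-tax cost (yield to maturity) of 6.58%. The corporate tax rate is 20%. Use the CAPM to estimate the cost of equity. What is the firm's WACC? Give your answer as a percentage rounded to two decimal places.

7.81%

Cost of equity via CAPM: Re = 4.21% + 1.55 × 3.82% = 10.1310%.
Total capital V = 1075 + 980 = 2055.
Equity: weight = 1075/2055 = 0.5231; cost = 10.131%.
Debt: weight = 980/2055 = 0.4769; after-tax cost = 6.58% × (1 − 20%) = 5.2640%.
WACC = 0.5231 × 10.1310% + 0.4769 × 5.2640% = 7.8100%.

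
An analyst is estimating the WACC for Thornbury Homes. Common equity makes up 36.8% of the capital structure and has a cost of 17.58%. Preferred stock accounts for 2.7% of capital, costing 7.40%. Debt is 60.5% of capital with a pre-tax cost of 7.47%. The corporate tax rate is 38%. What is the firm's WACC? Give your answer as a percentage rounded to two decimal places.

9.47%

After-tax cost of debt = 7.47% × (1 − 38%) = 4.6314%.
WACC = 0.368 × 17.5800% + 0.027 × 7.4000% + 0.605 × 4.6314% = 9.4712%.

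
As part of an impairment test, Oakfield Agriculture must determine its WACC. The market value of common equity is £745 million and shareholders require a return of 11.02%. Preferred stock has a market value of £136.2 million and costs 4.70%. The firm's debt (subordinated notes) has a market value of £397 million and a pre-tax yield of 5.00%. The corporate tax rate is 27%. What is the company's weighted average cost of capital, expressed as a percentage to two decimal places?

8.06%

Total capital V = 745 + 136.2 + 397 = 1278.2.
Equity: weight = 745/1278.2 = 0.5829; cost = 11.02%.
Preferred: weight = 136.2/1278.2 = 0.1066; cost = 4.7%.
Subordinated notes: weight = 397/1278.2 = 0.3106; after-tax cost = 5% × (1 − 27%) = 3.6500%.
WACC = 0.5829 × 11.0200% + 0.1066 × 4.7000% + 0.3106 × 3.6500% = 8.0575%.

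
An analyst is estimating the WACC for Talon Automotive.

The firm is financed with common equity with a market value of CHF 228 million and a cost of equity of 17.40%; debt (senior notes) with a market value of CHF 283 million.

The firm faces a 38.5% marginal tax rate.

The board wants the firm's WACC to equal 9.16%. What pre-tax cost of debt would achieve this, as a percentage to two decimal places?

Total capital V = 228 + 283 = 511.
Equity weight = 228/511 = 0.4462.
Senior notes weight = 283/511 = 0.5538.
Equity contribution = 0.4462 × 17.4% = 7.7636%.
Remaining for debt = 9.16% − 7.7636% = 1.3964%.
Rd × (1 − 38.5%) × 0.5538 = 1.3964%  ⇒  Rd = 4.0999%.

4.10%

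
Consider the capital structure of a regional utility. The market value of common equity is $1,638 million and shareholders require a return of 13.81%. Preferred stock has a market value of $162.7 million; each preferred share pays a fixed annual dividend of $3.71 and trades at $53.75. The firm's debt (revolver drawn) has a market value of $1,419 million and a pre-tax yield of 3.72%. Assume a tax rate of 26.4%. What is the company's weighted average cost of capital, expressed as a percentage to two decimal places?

Cost of preferred: Rp = 3.71 / 53.75 = 6.9023%.
Total capital V = 1638 + 162.7 + 1419 = 3219.7.
Equity: weight = 1638/3219.7 = 0.5087; cost = 13.81%.
Preferred: weight = 162.7/3219.7 = 0.0505; cost = 6.9023%.
Revolver drawn: weight = 1419/3219.7 = 0.4407; after-tax cost = 3.72% × (1 − 26.4%) = 2.7379%.
WACC = 0.5087 × 13.8100% + 0.0505 × 6.9023% + 0.4407 × 2.7379% = 8.5812%.

8.58%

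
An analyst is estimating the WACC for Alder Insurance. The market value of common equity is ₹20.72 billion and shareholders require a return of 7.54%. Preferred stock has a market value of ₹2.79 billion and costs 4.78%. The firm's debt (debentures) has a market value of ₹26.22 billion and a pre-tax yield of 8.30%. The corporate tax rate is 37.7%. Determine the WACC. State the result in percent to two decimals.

Total capital V = 20.72 + 2.79 + 26.22 = 49.73.
Equity: weight = 20.72/49.73 = 0.4166; cost = 7.54%.
Preferred: weight = 2.79/49.73 = 0.0561; cost = 4.78%.
Debentures: weight = 26.22/49.73 = 0.5272; after-tax cost = 8.3% × (1 − 37.7%) = 5.1709%.
WACC = 0.4166 × 7.5400% + 0.0561 × 4.7800% + 0.5272 × 5.1709% = 6.1361%.

6.14%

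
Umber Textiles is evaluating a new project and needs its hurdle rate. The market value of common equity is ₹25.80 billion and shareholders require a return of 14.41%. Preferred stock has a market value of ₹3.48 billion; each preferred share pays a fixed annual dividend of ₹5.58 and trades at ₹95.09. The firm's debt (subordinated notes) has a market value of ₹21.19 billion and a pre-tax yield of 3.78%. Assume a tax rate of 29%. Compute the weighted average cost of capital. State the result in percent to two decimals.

Cost of preferred: Rp = 5.58 / 95.09 = 5.8681%.
Total capital V = 25.8 + 3.48 + 21.19 = 50.47.
Equity: weight = 25.8/50.47 = 0.5112; cost = 14.41%.
Preferred: weight = 3.48/50.47 = 0.0690; cost = 5.8681%.
Subordinated notes: weight = 21.19/50.47 = 0.4199; after-tax cost = 3.78% × (1 − 29%) = 2.6838%.
WACC = 0.5112 × 14.4100% + 0.0690 × 5.8681% + 0.4199 × 2.6838% = 8.8977%.

8.90%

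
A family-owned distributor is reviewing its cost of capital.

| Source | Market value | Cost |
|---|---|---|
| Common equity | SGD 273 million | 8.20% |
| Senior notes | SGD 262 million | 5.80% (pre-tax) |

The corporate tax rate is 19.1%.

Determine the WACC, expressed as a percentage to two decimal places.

Total capital V = 273 + 262 = 535.
Equity: weight = 273/535 = 0.5103; cost = 8.2%.
Senior notes: weight = 262/535 = 0.4897; after-tax cost = 5.8% × (1 − 19.1%) = 4.6922%.
WACC = 0.5103 × 8.2000% + 0.4897 × 4.6922% = 6.4822%.

6.48%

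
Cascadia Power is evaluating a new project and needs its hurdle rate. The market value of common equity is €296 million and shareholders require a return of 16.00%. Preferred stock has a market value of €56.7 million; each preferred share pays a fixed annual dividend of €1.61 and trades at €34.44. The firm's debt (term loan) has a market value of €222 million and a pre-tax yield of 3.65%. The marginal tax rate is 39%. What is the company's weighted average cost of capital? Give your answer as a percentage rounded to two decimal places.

Cost of preferred: Rp = 1.61 / 34.44 = 4.6748%.
Total capital V = 296 + 56.7 + 222 = 574.7.
Equity: weight = 296/574.7 = 0.5151; cost = 16%.
Preferred: weight = 56.7/574.7 = 0.0987; cost = 4.6748%.
Term loan: weight = 222/574.7 = 0.3863; after-tax cost = 3.65% × (1 − 39%) = 2.2265%.
WACC = 0.5151 × 16.0000% + 0.0987 × 4.6748% + 0.3863 × 2.2265% = 9.5621%.

9.56%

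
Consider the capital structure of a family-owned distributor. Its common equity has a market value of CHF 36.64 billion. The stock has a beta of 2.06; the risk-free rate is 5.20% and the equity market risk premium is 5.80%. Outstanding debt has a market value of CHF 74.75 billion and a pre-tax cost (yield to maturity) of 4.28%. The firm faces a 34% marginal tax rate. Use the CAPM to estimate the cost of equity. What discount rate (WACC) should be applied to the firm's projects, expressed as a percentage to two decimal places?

7.54%

Cost of equity via CAPM: Re = 5.2% + 2.06 × 5.8% = 17.1480%.
Total capital V = 36.64 + 74.75 = 111.39.
Equity: weight = 36.64/111.39 = 0.3289; cost = 17.148%.
Debt: weight = 74.75/111.39 = 0.6711; after-tax cost = 4.28% × (1 − 34%) = 2.8248%.
WACC = 0.3289 × 17.1480% + 0.6711 × 2.8248% = 7.5362%.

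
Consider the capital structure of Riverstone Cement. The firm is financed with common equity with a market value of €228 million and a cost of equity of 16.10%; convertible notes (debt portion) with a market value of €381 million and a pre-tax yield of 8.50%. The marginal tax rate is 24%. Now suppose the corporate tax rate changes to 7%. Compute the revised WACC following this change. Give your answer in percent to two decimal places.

10.97%

After the change:
Total capital V = 228 + 381 = 609.
Equity: weight = 228/609 = 0.3744; cost = 16.1%.
Convertible notes (debt portion): weight = 381/609 = 0.6256; after-tax cost = 8.5% × (1 − 7%) = 7.9050%.
WACC = 0.3744 × 16.1000% + 0.6256 × 7.9050% = 10.9731%.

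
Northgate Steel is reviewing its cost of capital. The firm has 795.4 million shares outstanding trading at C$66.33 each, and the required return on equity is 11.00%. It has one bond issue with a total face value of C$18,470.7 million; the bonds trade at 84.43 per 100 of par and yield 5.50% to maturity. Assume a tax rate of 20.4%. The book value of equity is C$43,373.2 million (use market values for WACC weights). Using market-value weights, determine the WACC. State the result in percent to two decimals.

Market value of equity E = 66.33 × 795.4m = 52758.882m. Market value of debt D = 18470.7m × 84.43/100 = 15594.81201m.
Total capital V = 52758.882 + 15594.81201 = 68353.69401.
Equity: weight = 52758.882/68353.69401 = 0.7719; cost = 11%.
Bonds outstanding: weight = 15594.81201/68353.69401 = 0.2281; after-tax cost = 5.5% × (1 − 20.4%) = 4.3780%.
WACC = 0.7719 × 11.0000% + 0.2281 × 4.3780% = 9.4892%.

9.49%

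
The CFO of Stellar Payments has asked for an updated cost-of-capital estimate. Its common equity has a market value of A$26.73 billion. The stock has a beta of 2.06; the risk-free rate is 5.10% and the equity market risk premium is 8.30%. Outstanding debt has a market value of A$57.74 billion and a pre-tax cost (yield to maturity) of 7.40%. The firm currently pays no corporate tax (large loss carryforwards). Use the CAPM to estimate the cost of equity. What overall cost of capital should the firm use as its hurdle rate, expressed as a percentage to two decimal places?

12.08%

Cost of equity via CAPM: Re = 5.1% + 2.06 × 8.3% = 22.1980%.
Total capital V = 26.73 + 57.74 = 84.47.
Equity: weight = 26.73/84.47 = 0.3164; cost = 22.198%.
Debt: weight = 57.74/84.47 = 0.6836; after-tax cost = 7.4% × (1 − 0%) = 7.4000%.
WACC = 0.3164 × 22.1980% + 0.6836 × 7.4000% = 12.0827%.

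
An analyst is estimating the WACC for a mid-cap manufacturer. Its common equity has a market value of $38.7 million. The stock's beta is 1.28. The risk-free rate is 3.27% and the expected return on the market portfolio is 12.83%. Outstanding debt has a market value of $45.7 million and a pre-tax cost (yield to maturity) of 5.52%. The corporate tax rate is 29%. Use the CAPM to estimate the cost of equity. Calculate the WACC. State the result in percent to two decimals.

9.23%

Market risk premium = 12.83% − 3.27% = 9.56%.
Cost of equity via CAPM: Re = 3.27% + 1.28 × 9.56% = 15.5068%.
Total capital V = 38.7 + 45.7 = 84.4.
Equity: weight = 38.7/84.4 = 0.4585; cost = 15.5068%.
Debt: weight = 45.7/84.4 = 0.5415; after-tax cost = 5.52% × (1 − 29%) = 3.9192%.
WACC = 0.4585 × 15.5068% + 0.5415 × 3.9192% = 9.2325%.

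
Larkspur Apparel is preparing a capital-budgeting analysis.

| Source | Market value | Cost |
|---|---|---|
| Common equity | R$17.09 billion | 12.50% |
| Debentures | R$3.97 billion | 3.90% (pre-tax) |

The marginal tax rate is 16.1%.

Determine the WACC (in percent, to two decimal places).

Total capital V = 17.09 + 3.97 = 21.06.
Equity: weight = 17.09/21.06 = 0.8115; cost = 12.5%.
Debentures: weight = 3.97/21.06 = 0.1885; after-tax cost = 3.9% × (1 − 16.1%) = 3.2721%.
WACC = 0.8115 × 12.5000% + 0.1885 × 3.2721% = 10.7605%.

10.76%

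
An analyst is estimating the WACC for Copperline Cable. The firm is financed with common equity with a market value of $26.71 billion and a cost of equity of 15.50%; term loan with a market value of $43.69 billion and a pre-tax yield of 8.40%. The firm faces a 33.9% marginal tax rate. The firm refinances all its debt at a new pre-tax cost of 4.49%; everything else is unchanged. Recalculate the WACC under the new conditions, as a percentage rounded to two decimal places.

After the change:
Total capital V = 26.71 + 43.69 = 70.4.
Equity: weight = 26.71/70.4 = 0.3794; cost = 15.5%.
Term loan: weight = 43.69/70.4 = 0.6206; after-tax cost = 4.49% × (1 − 33.9%) = 2.9679%.
WACC = 0.3794 × 15.5000% + 0.6206 × 2.9679% = 7.7226%.

7.72%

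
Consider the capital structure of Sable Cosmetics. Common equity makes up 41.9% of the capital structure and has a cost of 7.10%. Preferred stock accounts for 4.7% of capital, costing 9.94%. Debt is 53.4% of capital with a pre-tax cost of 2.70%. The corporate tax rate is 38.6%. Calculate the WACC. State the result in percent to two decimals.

4.33%

After-tax cost of debt = 2.7% × (1 − 38.6%) = 1.6578%.
WACC = 0.419 × 7.1000% + 0.047 × 9.9400% + 0.534 × 1.6578% = 4.3273%.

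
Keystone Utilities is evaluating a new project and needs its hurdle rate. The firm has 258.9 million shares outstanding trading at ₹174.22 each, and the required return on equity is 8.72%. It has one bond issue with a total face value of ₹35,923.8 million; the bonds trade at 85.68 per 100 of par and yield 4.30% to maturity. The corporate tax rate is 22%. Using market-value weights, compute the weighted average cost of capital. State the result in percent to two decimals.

Market value of equity E = 174.22 × 258.9m = 45105.558m. Market value of debt D = 35923.8m × 85.68/100 = 30779.51184m.
Total capital V = 45105.558 + 30779.51184 = 75885.06984.
Equity: weight = 45105.558/75885.06984 = 0.5944; cost = 8.72%.
Bonds outstanding: weight = 30779.51184/75885.06984 = 0.4056; after-tax cost = 4.3% × (1 − 22%) = 3.3540%.
WACC = 0.5944 × 8.7200% + 0.4056 × 3.3540% = 6.5435%.

6.54%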